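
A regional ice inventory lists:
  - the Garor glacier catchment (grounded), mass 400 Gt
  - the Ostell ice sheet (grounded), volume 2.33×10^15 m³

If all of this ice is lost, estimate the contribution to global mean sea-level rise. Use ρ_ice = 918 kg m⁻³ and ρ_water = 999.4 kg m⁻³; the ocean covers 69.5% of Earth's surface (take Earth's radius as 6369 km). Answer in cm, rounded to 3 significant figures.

≈ 604 cm

Garor: 400 Gt = 4.000×10^14 kg; dividing by ρ_w = 999.4 kg m⁻³ gives 4.002×10^11 m³ of water.
Ostell: 2.33×10^15 m³ × (918/999.4) = 2.140×10^15 m³ of water.
Total added water ≈ 2.141×10^15 m³ over 3.54×10^14 m² → Δh = 6.04 m = 604 cm.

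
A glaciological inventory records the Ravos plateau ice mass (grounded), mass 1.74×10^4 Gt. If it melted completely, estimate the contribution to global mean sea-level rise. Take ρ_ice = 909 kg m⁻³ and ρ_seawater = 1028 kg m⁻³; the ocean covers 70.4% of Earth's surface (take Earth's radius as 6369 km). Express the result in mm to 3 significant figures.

≈ 47.2 mm

Ravos: 1.74×10^4 Gt = 1.740×10^16 kg; dividing by ρ_w = 1028 kg m⁻³ gives 1.693×10^13 m³ of water.
Spread over 3.59×10^14 m² of ocean, Δh = 1.693×10^13 / 3.59×10^14 = 0.0472 m = 47.2 mm.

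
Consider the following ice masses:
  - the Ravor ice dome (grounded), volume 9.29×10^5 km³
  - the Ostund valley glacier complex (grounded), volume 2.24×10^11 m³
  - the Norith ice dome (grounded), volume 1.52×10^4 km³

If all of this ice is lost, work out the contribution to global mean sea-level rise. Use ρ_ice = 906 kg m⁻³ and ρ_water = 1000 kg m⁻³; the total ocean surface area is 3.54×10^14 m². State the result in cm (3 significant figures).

≈ 242 cm

Ravor: 9.29×10^5 km³ × (906/1000) = 8.417×10^5 km³ of water.
Ostund: 2.24×10^11 m³ × (906/1000) = 2.029×10^11 m³ of water.
Norith: 1.52×10^4 km³ × (906/1000) = 1.377×10^4 km³ of water.
Total added water ≈ 8.556×10^14 m³ over 3.54×10^14 m² → Δh = 2.42 m = 242 cm.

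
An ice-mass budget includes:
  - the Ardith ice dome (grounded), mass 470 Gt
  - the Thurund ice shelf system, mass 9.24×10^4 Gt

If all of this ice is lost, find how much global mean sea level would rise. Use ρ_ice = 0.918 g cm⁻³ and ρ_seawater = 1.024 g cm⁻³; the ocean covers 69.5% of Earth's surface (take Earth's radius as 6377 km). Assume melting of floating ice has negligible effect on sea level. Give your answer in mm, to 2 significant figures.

Ardith: 470 Gt = 4.700×10^14 kg; dividing by ρ_w = 1.024 g cm⁻³ = 1024 kg m⁻³ gives 4.590×10^11 m³ of water.
The Thurund ice shelf system is floating and already displaces its own weight of water, so its melt adds essentially nothing to sea level.
Total added water ≈ 4.590×10^11 m³ over 3.55×10^14 m² → Δh = 1.29×10^-3 m = 1.3 mm.

≈ 1.3 mm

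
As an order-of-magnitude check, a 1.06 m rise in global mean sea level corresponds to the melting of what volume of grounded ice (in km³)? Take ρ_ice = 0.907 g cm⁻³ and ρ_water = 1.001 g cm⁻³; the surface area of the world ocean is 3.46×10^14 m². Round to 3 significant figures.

≈ 4.05×10^5 km³

Required water volume = Δh × A = 1.06 m × 3.46×10^14 m² = 3.668×10^14 m³ = 3.668×10^5 km³.
Ice volume = water volume × ρ_w/ρ_ice = 3.668×10^5 × 1001/907 = 4.05×10^5 km³.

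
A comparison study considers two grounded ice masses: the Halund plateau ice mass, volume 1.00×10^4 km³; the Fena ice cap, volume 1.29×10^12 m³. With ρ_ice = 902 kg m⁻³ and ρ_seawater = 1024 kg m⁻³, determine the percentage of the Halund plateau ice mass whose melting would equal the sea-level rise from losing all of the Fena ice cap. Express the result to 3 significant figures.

≈ 12.9 %

Equal sea-level rise means equal mass of meltwater, i.e. equal mass of ice lost.
Ice mass of Fena: 1.164×10^15 kg; ice mass of Halund: 9.020×10^15 kg.
Fraction required = 1.164×10^15 / 9.020×10^15 = 0.129 → 12.9 %.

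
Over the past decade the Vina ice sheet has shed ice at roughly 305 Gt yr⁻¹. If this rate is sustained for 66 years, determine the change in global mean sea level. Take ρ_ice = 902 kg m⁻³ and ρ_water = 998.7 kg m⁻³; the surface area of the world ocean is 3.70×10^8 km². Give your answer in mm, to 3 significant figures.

≈ 54.5 mm

Total mass lost = 305 Gt/yr × 66 yr = 2.013×10^4 Gt = 2.013×10^16 kg.
ρ_w = 998.7 kg m⁻³, so water volume = 2.013×10^16 / 998.7 = 2.016×10^13 m³.
Δh = 2.016×10^13 / 3.70×10^14 = 0.0545 m = 54.5 mm.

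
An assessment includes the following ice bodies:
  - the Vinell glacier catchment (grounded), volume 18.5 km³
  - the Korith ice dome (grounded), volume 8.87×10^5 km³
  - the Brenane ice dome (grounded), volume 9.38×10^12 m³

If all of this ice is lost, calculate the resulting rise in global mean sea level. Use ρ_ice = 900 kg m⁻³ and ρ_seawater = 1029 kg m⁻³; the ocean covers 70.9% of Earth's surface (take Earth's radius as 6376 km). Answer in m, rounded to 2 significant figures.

≈ 2.2 m

Vinell: 18.5 km³ × (900/1029) = 16.18 km³ of water.
Korith: 8.87×10^5 km³ × (900/1029) = 7.758×10^5 km³ of water.
Brenane: 9.38×10^12 m³ × (900/1029) = 8.204×10^12 m³ of water.
Total added water ≈ 7.840×10^14 m³ over 3.62×10^14 m² → Δh = 2.16 m.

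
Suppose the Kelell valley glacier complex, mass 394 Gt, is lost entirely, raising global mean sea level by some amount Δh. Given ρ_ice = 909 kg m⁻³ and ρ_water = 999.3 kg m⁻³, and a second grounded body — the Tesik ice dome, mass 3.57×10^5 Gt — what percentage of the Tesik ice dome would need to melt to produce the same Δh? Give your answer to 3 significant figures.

Equal sea-level rise means equal mass of meltwater, i.e. equal mass of ice lost.
Ice mass of Kelell: 3.940×10^14 kg; ice mass of Tesik: 3.570×10^17 kg.
Fraction required = 3.940×10^14 / 3.570×10^17 = 1.10×10^-3 → 0.110 %.

≈ 0.110 %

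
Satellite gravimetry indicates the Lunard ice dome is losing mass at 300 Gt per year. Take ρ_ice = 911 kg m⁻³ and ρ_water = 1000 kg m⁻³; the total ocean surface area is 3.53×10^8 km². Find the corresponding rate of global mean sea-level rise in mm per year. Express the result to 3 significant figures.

ρ_w = 1000 kg m⁻³. Annual water volume added = 300 Gt / ρ_w = 3.000×10^14 kg / 1000 kg m⁻³ = 3.000×10^11 m³.
Δh per year = 3.000×10^11 / 3.53×10^14 = 8.50×10^-4 m = 0.850 mm.

≈ 0.850 mm/yr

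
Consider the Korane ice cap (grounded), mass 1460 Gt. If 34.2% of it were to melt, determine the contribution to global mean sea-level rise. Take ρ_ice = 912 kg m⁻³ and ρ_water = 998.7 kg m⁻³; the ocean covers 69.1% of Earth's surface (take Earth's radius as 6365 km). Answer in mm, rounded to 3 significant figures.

Korane: 0.342 × 1460 Gt = 4.993×10^14 kg; dividing by ρ_w = 998.7 kg m⁻³ gives 5.000×10^11 m³ of water.
Spread over 3.52×10^14 m² of ocean, Δh = 5.000×10^11 / 3.52×10^14 = 1.42×10^-3 m = 1.42 mm.

≈ 1.42 mm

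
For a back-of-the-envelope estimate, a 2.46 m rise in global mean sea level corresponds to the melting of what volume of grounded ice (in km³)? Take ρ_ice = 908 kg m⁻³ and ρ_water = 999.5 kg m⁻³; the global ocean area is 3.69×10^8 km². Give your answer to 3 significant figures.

Required water volume = Δh × A = 2.46 m × 3.69×10^14 m² = 9.077×10^14 m³ = 9.077×10^5 km³.
Ice volume = water volume × ρ_w/ρ_ice = 9.077×10^5 × 999.5/908 = 9.99×10^5 km³.

≈ 9.99×10^5 km³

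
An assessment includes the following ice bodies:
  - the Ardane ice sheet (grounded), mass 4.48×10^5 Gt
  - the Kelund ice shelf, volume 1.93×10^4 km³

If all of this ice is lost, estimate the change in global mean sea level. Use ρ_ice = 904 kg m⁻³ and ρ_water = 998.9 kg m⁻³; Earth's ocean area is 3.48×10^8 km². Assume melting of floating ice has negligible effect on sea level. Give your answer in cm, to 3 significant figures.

Ardane: 4.48×10^5 Gt = 4.480×10^17 kg; dividing by ρ_w = 998.9 kg m⁻³ gives 4.485×10^14 m³ of water.
The Kelund ice shelf is floating and already displaces its own weight of water, so its melt adds essentially nothing to sea level.
Total added water ≈ 4.485×10^14 m³ over 3.48×10^14 m² → Δh = 1.29 m = 129 cm.

≈ 129 cm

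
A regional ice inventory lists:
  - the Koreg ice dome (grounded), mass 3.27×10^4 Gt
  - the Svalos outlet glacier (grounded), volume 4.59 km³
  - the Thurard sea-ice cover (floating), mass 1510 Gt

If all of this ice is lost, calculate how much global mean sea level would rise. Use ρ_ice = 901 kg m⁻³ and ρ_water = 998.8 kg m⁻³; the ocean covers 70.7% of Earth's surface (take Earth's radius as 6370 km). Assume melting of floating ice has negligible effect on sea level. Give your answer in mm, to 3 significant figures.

Koreg: 3.27×10^4 Gt = 3.270×10^16 kg; dividing by ρ_w = 998.8 kg m⁻³ gives 3.274×10^13 m³ of water.
Svalos: 4.59 km³ × (901/998.8) = 4.141 km³ of water.
The Thurard sea-ice cover is floating and already displaces its own weight of water, so its melt adds essentially nothing to sea level.
Total added water ≈ 3.274×10^13 m³ over 3.61×10^14 m² → Δh = 0.0908 m = 90.8 mm.

≈ 90.8 mm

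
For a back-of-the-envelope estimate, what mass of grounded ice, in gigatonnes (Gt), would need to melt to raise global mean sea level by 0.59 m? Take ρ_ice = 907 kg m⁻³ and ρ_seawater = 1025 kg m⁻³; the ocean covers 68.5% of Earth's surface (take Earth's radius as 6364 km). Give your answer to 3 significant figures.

≈ 2.11×10^5 Gt

Required water volume = Δh × A = 0.59 m × 3.49×10^14 m² = 2.057×10^14 m³.
ρ_w = 1025 kg m⁻³, so the mass of water = 2.057×10^14 m³ × 1025 kg m⁻³ = 2.108×10^17 kg = 2.11×10^5 Gt (and the same mass of ice, by conservation).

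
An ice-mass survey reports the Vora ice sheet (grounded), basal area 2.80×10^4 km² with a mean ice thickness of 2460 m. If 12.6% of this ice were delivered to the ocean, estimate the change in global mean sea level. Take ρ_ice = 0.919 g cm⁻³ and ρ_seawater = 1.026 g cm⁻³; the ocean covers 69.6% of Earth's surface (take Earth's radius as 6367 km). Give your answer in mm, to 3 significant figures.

Vora: ice volume = 2.80×10^4 km² × 2460 m = 6.888×10^4 km³; 0.126 × 6.888×10^4 × (919/1026) = 7774 km³ of water.
Spread over 3.55×10^14 m² of ocean, Δh = 7.774×10^12 / 3.55×10^14 = 0.0219 m = 21.9 mm.

≈ 21.9 mm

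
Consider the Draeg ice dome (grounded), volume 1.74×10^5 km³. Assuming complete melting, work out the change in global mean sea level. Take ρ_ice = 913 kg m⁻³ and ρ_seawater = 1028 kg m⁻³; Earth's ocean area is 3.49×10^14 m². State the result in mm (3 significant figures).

≈ 443 mm

Draeg: 1.74×10^5 km³ × (913/1028) = 1.545×10^5 km³ of water.
Spread over 3.49×10^14 m² of ocean, Δh = 1.545×10^14 / 3.49×10^14 = 0.443 m = 443 mm.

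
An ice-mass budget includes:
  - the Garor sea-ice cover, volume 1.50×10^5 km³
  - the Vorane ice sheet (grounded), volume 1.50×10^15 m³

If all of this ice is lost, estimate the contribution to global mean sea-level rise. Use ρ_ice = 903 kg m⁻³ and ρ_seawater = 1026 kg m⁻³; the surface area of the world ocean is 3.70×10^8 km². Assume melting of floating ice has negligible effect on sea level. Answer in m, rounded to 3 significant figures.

The Garor sea-ice cover is floating and already displaces its own weight of water, so its melt adds essentially nothing to sea level.
Vorane: 1.50×10^15 m³ × (903/1026) = 1.320×10^15 m³ of water.
Total added water ≈ 1.320×10^15 m³ over 3.70×10^14 m² → Δh = 3.57 m.

≈ 3.57 m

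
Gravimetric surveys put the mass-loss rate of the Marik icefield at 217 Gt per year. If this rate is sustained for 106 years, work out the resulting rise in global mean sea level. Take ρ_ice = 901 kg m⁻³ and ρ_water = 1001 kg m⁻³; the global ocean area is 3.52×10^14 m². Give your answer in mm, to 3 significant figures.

≈ 65.3 mm

Total mass lost = 217 Gt/yr × 106 yr = 2.300×10^4 Gt = 2.300×10^16 kg.
ρ_w = 1001 kg m⁻³, so water volume = 2.300×10^16 / 1001 = 2.298×10^13 m³.
Δh = 2.298×10^13 / 3.52×10^14 = 0.0653 m = 65.3 mm.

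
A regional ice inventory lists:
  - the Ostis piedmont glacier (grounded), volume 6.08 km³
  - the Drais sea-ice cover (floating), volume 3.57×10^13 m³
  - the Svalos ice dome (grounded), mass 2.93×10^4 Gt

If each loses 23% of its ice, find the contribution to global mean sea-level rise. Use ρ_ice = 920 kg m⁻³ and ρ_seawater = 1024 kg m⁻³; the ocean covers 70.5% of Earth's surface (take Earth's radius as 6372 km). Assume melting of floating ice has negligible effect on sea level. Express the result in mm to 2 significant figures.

≈ 18 mm

Ostis: 0.23 × 6.08 km³ × (920/1024) = 1.256 km³ of water.
The Drais sea-ice cover is floating and already displaces its own weight of water, so its melt adds essentially nothing to sea level.
Svalos: 0.23 × 2.93×10^4 Gt = 6.739×10^15 kg; dividing by ρ_w = 1024 kg m⁻³ gives 6.581×10^12 m³ of water.
Total added water ≈ 6.582×10^12 m³ over 3.60×10^14 m² → Δh = 0.0183 m = 18 mm.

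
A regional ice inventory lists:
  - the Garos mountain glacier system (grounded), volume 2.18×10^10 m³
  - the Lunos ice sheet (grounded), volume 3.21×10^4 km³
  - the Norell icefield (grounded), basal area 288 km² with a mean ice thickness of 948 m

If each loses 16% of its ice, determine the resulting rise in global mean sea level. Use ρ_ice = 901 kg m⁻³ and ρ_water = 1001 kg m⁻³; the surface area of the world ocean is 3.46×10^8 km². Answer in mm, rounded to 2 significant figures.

Garos: 0.16 × 2.18×10^10 m³ × (901/1001) = 3.140×10^9 m³ of water.
Lunos: 0.16 × 3.21×10^4 km³ × (901/1001) = 4623 km³ of water.
Norell: ice volume = 288 km² × 948 m = 273.0 km³; 0.16 × 273.0 × (901/1001) = 39.32 km³ of water.
Total added water ≈ 4.665×10^12 m³ over 3.46×10^14 m² → Δh = 0.0135 m = 13 mm.

≈ 13 mm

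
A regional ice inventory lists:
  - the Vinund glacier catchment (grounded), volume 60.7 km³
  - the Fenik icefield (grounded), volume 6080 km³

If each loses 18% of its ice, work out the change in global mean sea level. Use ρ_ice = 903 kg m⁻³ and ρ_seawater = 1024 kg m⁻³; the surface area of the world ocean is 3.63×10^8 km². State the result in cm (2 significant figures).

≈ 0.27 cm

Vinund: 0.18 × 60.7 km³ × (903/1024) = 9.635 km³ of water.
Fenik: 0.18 × 6080 km³ × (903/1024) = 965.1 km³ of water.
Total added water ≈ 9.747×10^11 m³ over 3.63×10^14 m² → Δh = 2.69×10^-3 m = 0.27 cm.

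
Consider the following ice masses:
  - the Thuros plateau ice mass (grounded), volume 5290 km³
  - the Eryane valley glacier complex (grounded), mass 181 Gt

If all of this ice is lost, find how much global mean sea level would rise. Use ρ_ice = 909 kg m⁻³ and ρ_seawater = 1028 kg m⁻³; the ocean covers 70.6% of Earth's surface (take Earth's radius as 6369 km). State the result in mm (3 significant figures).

Thuros: 5290 km³ × (909/1028) = 4678 km³ of water.
Eryane: 181 Gt = 1.810×10^14 kg; dividing by ρ_w = 1028 kg m⁻³ gives 1.761×10^11 m³ of water.
Total added water ≈ 4.854×10^12 m³ over 3.60×10^14 m² → Δh = 0.0135 m = 13.5 mm.

≈ 13.5 mm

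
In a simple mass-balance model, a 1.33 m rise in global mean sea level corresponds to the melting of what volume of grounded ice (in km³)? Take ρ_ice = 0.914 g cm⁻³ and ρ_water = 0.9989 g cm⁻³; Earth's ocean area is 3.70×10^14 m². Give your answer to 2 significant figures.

≈ 5.4×10^5 km³

Required water volume = Δh × A = 1.33 m × 3.70×10^14 m² = 4.921×10^14 m³ = 4.921×10^5 km³.
Ice volume = water volume × ρ_w/ρ_ice = 4.921×10^5 × 998.9/914 = 5.4×10^5 km³.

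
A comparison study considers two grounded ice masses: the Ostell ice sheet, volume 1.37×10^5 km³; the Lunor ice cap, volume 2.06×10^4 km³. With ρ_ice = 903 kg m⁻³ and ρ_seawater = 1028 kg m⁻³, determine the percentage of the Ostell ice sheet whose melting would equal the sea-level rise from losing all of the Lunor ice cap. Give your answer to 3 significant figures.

Equal sea-level rise means equal mass of meltwater, i.e. equal mass of ice lost.
Ice mass of Lunor: 1.860×10^16 kg; ice mass of Ostell: 1.237×10^17 kg.
Fraction required = 1.860×10^16 / 1.237×10^17 = 0.150 → 15.0 %.

≈ 15.0 %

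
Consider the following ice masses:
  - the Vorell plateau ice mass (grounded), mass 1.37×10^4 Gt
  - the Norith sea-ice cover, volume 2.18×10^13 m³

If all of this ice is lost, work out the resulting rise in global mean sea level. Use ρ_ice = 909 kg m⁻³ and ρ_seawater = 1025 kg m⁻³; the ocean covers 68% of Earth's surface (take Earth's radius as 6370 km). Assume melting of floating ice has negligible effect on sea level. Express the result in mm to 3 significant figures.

≈ 38.5 mm

Vorell: 1.37×10^4 Gt = 1.370×10^16 kg; dividing by ρ_w = 1025 kg m⁻³ gives 1.337×10^13 m³ of water.
The Norith sea-ice cover is floating and already displaces its own weight of water, so its melt adds essentially nothing to sea level.
Total added water ≈ 1.337×10^13 m³ over 3.47×10^14 m² → Δh = 0.0385 m = 38.5 mm.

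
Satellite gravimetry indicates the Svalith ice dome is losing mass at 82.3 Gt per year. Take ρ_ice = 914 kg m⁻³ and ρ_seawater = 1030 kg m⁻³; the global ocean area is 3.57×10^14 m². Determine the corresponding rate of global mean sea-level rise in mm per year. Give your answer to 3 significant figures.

ρ_w = 1030 kg m⁻³. Annual water volume added = 82.3 Gt / ρ_w = 8.230×10^13 kg / 1030 kg m⁻³ = 7.990×10^10 m³.
Δh per year = 7.990×10^10 / 3.57×10^14 = 2.24×10^-4 m = 0.224 mm.

≈ 0.224 mm/yr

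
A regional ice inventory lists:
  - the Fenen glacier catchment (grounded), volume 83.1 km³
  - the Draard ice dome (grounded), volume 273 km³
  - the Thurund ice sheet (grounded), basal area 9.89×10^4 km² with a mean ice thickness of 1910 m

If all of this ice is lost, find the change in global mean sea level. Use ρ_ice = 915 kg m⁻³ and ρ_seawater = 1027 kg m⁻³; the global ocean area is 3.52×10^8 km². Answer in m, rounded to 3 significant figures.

Fenen: 83.1 km³ × (915/1027) = 74.04 km³ of water.
Draard: 273 km³ × (915/1027) = 243.2 km³ of water.
Thurund: ice volume = 9.89×10^4 km² × 1910 m = 1.889×10^5 km³; 1.889×10^5 × (915/1027) = 1.683×10^5 km³ of water.
Total added water ≈ 1.686×10^14 m³ over 3.52×10^14 m² → Δh = 0.479 m.

≈ 0.479 m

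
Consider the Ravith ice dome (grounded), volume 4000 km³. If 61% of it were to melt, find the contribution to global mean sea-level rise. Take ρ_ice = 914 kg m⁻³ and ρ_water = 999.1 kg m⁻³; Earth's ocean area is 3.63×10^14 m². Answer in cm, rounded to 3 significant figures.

Ravith: 0.61 × 4000 km³ × (914/999.1) = 2232 km³ of water.
Spread over 3.63×10^14 m² of ocean, Δh = 2.232×10^12 / 3.63×10^14 = 6.15×10^-3 m = 0.615 cm.

≈ 0.615 cm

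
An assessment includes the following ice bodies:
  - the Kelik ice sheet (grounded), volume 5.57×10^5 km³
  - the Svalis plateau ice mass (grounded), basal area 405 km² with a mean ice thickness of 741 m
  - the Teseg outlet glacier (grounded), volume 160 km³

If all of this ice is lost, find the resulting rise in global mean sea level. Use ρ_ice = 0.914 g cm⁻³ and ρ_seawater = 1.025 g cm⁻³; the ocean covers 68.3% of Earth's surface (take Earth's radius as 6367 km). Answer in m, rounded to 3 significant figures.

≈ 1.43 m

Kelik: 5.57×10^5 km³ × (914/1025) = 4.967×10^5 km³ of water.
Svalis: ice volume = 405 km² × 741 m = 300.1 km³; 300.1 × (914/1025) = 267.6 km³ of water.
Teseg: 160 km³ × (914/1025) = 142.7 km³ of water.
Total added water ≈ 4.971×10^14 m³ over 3.48×10^14 m² → Δh = 1.43 m.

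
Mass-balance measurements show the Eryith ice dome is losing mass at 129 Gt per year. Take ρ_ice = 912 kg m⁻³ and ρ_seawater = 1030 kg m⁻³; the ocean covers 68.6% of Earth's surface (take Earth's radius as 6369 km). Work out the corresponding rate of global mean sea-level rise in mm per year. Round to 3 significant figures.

ρ_w = 1030 kg m⁻³. Annual water volume added = 129 Gt / ρ_w = 1.290×10^14 kg / 1030 kg m⁻³ = 1.252×10^11 m³.
Δh per year = 1.252×10^11 / 3.50×10^14 = 3.58×10^-4 m = 0.358 mm.

≈ 0.358 mm/yr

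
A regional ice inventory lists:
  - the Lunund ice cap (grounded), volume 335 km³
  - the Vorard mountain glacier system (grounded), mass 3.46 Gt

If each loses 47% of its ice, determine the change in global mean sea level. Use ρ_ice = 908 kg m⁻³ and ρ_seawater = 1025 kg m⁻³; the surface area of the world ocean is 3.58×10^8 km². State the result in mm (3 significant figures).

≈ 0.394 mm

Lunund: 0.47 × 335 km³ × (908/1025) = 139.5 km³ of water.
Vorard: 0.47 × 3.46 Gt = 1.626×10^12 kg; dividing by ρ_w = 1025 kg m⁻³ gives 1.587×10^9 m³ of water.
Total added water ≈ 1.411×10^11 m³ over 3.58×10^14 m² → Δh = 3.94×10^-4 m = 0.394 mm.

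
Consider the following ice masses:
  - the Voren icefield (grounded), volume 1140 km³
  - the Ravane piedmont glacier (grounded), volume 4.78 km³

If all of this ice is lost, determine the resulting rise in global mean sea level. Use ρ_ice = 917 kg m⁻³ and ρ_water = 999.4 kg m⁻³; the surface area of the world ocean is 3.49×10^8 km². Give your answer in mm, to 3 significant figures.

Voren: 1140 km³ × (917/999.4) = 1046 km³ of water.
Ravane: 4.78 km³ × (917/999.4) = 4.386 km³ of water.
Total added water ≈ 1.050×10^12 m³ over 3.49×10^14 m² → Δh = 3.01×10^-3 m = 3.01 mm.

≈ 3.01 mm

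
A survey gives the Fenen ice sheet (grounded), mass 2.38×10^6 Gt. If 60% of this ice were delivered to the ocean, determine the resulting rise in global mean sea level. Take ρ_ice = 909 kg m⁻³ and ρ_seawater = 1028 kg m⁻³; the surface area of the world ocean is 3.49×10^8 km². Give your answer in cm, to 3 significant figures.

Fenen: 0.6 × 2.38×10^6 Gt = 1.428×10^18 kg; dividing by ρ_w = 1028 kg m⁻³ gives 1.389×10^15 m³ of water.
Spread over 3.49×10^14 m² of ocean, Δh = 1.389×10^15 / 3.49×10^14 = 3.98 m = 398 cm.

≈ 398 cm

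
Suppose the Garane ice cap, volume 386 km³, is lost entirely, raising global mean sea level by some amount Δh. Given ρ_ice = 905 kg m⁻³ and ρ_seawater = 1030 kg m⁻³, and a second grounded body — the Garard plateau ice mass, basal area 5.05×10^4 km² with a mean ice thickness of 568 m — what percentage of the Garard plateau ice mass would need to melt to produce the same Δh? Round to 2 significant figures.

Equal sea-level rise means equal mass of meltwater, i.e. equal mass of ice lost.
Ice mass of Garane: 3.493×10^14 kg; ice mass of Garard: 2.596×10^16 kg.
Fraction required = 3.493×10^14 / 2.596×10^16 = 0.0135 → 1.3 %.

≈ 1.3 %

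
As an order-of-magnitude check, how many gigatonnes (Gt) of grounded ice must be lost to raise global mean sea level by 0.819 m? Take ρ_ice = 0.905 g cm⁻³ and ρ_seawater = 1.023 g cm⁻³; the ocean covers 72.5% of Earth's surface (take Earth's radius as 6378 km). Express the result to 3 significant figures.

Required water volume = Δh × A = 0.819 m × 3.71×10^14 m² = 3.035×10^14 m³.
ρ_w = 1.023 g cm⁻³ = 1023 kg m⁻³, so the mass of water = 3.035×10^14 m³ × 1023 kg m⁻³ = 3.105×10^17 kg = 3.11×10^5 Gt (and the same mass of ice, by conservation).

≈ 3.11×10^5 Gt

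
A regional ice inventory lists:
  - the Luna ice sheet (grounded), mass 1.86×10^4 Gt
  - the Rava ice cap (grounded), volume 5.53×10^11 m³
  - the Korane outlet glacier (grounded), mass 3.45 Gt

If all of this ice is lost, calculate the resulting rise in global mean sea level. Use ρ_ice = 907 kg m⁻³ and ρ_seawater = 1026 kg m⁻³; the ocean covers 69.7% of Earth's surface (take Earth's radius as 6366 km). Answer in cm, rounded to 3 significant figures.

≈ 5.25 cm

Luna: 1.86×10^4 Gt = 1.860×10^16 kg; dividing by ρ_w = 1026 kg m⁻³ gives 1.813×10^13 m³ of water.
Rava: 5.53×10^11 m³ × (907/1026) = 4.889×10^11 m³ of water.
Korane: 3.45 Gt = 3.450×10^12 kg; dividing by ρ_w = 1026 kg m⁻³ gives 3.363×10^9 m³ of water.
Total added water ≈ 1.862×10^13 m³ over 3.55×10^14 m² → Δh = 0.0525 m = 5.25 cm.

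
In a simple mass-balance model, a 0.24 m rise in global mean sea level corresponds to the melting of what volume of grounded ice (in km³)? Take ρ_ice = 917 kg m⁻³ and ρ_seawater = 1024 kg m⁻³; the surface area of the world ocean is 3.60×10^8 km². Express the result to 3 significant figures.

Required water volume = Δh × A = 0.24 m × 3.60×10^14 m² = 8.640×10^13 m³ = 8.640×10^4 km³.
Ice volume = water volume × ρ_w/ρ_ice = 8.640×10^4 × 1024/917 = 9.65×10^4 km³.

≈ 9.65×10^4 km³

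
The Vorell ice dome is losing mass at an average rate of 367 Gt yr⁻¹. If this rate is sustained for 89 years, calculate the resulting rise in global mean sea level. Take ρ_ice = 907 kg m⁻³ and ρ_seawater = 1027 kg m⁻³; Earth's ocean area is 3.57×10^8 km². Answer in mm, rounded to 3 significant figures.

Total mass lost = 367 Gt/yr × 89 yr = 3.266×10^4 Gt = 3.266×10^16 kg.
ρ_w = 1027 kg m⁻³, so water volume = 3.266×10^16 / 1027 = 3.180×10^13 m³.
Δh = 3.180×10^13 / 3.57×10^14 = 0.0891 m = 89.1 mm.

≈ 89.1 mm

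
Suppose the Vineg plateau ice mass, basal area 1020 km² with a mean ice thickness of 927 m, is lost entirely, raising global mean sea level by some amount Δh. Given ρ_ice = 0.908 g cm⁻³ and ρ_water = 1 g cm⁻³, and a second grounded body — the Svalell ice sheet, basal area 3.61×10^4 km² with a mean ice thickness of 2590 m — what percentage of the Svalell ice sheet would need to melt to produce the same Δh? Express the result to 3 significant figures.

Equal sea-level rise means equal mass of meltwater, i.e. equal mass of ice lost.
Ice mass of Vineg: 8.586×10^14 kg; ice mass of Svalell: 8.490×10^16 kg.
Fraction required = 8.586×10^14 / 8.490×10^16 = 0.0101 → 1.01 %.

≈ 1.01 %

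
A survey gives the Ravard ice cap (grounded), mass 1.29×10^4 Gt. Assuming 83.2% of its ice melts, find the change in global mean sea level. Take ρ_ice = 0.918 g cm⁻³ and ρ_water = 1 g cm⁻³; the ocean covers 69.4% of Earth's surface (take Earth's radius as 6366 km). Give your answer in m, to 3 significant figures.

Ravard: 0.832 × 1.29×10^4 Gt = 1.073×10^16 kg; dividing by ρ_w = 1 g cm⁻³ = 1000 kg m⁻³ gives 1.073×10^13 m³ of water.
Spread over 3.53×10^14 m² of ocean, Δh = 1.073×10^13 / 3.53×10^14 = 0.0304 m.

≈ 0.0304 m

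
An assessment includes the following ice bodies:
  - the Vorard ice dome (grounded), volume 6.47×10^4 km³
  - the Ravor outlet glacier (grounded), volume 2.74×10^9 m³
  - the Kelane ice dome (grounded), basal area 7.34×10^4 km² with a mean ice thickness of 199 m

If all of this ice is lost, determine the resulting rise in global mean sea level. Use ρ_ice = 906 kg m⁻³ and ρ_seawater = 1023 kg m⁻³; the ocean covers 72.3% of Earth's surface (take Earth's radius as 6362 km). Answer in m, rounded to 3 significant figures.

≈ 0.191 m

Vorard: 6.47×10^4 km³ × (906/1023) = 5.730×10^4 km³ of water.
Ravor: 2.74×10^9 m³ × (906/1023) = 2.427×10^9 m³ of water.
Kelane: ice volume = 7.34×10^4 km² × 199 m = 1.461×10^4 km³; 1.461×10^4 × (906/1023) = 1.294×10^4 km³ of water.
Total added water ≈ 7.024×10^13 m³ over 3.68×10^14 m² → Δh = 0.191 m.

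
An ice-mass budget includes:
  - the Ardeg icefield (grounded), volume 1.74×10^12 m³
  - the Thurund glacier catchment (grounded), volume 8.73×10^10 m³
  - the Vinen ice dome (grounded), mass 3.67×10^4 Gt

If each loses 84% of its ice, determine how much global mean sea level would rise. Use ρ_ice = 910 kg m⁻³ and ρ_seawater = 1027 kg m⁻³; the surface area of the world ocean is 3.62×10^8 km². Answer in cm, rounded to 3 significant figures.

≈ 8.67 cm

Ardeg: 0.84 × 1.74×10^12 m³ × (910/1027) = 1.295×10^12 m³ of water.
Thurund: 0.84 × 8.73×10^10 m³ × (910/1027) = 6.498×10^10 m³ of water.
Vinen: 0.84 × 3.67×10^4 Gt = 3.083×10^16 kg; dividing by ρ_w = 1027 kg m⁻³ gives 3.002×10^13 m³ of water.
Total added water ≈ 3.138×10^13 m³ over 3.62×10^14 m² → Δh = 0.0867 m = 8.67 cm.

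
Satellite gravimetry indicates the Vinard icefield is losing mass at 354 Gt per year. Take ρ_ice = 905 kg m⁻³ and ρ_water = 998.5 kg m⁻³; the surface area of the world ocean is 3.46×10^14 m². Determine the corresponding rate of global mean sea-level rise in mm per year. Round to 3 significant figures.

≈ 1.02 mm/yr

ρ_w = 998.5 kg m⁻³. Annual water volume added = 354 Gt / ρ_w = 3.540×10^14 kg / 998.5 kg m⁻³ = 3.545×10^11 m³.
Δh per year = 3.545×10^11 / 3.46×10^14 = 1.02×10^-3 m = 1.02 mm.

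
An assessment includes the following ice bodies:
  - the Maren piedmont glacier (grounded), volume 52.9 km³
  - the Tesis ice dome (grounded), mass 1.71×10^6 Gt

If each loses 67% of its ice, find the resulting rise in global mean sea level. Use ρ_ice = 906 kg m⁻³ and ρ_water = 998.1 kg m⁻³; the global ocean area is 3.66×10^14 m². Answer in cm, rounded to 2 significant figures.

≈ 310 cm

Maren: 0.67 × 52.9 km³ × (906/998.1) = 32.17 km³ of water.
Tesis: 0.67 × 1.71×10^6 Gt = 1.146×10^18 kg; dividing by ρ_w = 998.1 kg m⁻³ gives 1.148×10^15 m³ of water.
Total added water ≈ 1.148×10^15 m³ over 3.66×10^14 m² → Δh = 3.14 m = 310 cm.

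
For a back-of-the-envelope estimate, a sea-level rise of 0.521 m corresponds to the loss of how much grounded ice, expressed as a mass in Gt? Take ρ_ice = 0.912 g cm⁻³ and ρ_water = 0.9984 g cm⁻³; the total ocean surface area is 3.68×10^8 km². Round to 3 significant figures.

≈ 1.91×10^5 Gt

Required water volume = Δh × A = 0.521 m × 3.68×10^14 m² = 1.917×10^14 m³.
ρ_w = 0.9984 g cm⁻³ = 998.4 kg m⁻³, so the mass of water = 1.917×10^14 m³ × 998.4 kg m⁻³ = 1.914×10^17 kg = 1.91×10^5 Gt (and the same mass of ice, by conservation).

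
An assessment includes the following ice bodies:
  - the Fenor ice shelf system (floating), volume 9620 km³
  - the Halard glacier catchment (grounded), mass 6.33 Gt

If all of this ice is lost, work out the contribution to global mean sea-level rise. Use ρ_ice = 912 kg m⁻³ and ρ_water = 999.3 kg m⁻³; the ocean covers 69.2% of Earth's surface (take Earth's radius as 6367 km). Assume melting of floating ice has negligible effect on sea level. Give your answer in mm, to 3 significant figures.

The Fenor ice shelf system is floating and already displaces its own weight of water, so its melt adds essentially nothing to sea level.
Halard: 6.33 Gt = 6.330×10^12 kg; dividing by ρ_w = 999.3 kg m⁻³ gives 6.334×10^9 m³ of water.
Total added water ≈ 6.334×10^9 m³ over 3.53×10^14 m² → Δh = 1.80×10^-5 m = 0.0180 mm.

≈ 0.0180 mm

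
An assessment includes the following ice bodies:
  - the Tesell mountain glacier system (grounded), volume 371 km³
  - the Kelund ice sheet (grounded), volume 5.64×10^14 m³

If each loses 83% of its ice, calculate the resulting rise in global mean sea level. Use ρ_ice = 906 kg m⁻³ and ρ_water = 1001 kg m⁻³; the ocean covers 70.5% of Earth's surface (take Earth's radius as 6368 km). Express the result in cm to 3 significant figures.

≈ 118 cm

Tesell: 0.83 × 371 km³ × (906/1001) = 278.7 km³ of water.
Kelund: 0.83 × 5.64×10^14 m³ × (906/1001) = 4.237×10^14 m³ of water.
Total added water ≈ 4.240×10^14 m³ over 3.59×10^14 m² → Δh = 1.18 m = 118 cm.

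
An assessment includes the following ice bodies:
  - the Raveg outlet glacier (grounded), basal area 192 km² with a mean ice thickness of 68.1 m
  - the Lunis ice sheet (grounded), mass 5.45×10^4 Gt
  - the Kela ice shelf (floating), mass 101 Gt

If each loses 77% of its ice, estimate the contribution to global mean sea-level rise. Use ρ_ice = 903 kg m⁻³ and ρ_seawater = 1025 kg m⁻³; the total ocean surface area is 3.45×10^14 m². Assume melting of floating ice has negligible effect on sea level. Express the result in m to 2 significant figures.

Raveg: ice volume = 192 km² × 68.1 m = 13.08 km³; 0.77 × 13.08 × (903/1025) = 8.870 km³ of water.
Lunis: 0.77 × 5.45×10^4 Gt = 4.196×10^16 kg; dividing by ρ_w = 1025 kg m⁻³ gives 4.094×10^13 m³ of water.
The Kela ice shelf is floating and already displaces its own weight of water, so its melt adds essentially nothing to sea level.
Total added water ≈ 4.095×10^13 m³ over 3.45×10^14 m² → Δh = 0.119 m.

≈ 0.12 m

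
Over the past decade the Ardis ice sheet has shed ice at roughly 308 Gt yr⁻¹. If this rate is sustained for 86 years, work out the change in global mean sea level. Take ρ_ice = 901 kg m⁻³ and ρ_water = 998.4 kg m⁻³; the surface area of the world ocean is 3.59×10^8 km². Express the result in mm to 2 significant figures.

Total mass lost = 308 Gt/yr × 86 yr = 2.649×10^4 Gt = 2.649×10^16 kg.
ρ_w = 998.4 kg m⁻³, so water volume = 2.649×10^16 / 998.4 = 2.653×10^13 m³.
Δh = 2.653×10^13 / 3.59×10^14 = 0.0739 m = 74 mm.

≈ 74 mm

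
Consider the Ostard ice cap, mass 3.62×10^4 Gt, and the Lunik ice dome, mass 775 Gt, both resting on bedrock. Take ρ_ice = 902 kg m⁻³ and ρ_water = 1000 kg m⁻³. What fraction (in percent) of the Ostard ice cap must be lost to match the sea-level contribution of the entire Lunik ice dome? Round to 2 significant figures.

Equal sea-level rise means equal mass of meltwater, i.e. equal mass of ice lost.
Ice mass of Lunik: 7.750×10^14 kg; ice mass of Ostard: 3.620×10^16 kg.
Fraction required = 7.750×10^14 / 3.620×10^16 = 0.0214 → 2.1 %.

≈ 2.1 %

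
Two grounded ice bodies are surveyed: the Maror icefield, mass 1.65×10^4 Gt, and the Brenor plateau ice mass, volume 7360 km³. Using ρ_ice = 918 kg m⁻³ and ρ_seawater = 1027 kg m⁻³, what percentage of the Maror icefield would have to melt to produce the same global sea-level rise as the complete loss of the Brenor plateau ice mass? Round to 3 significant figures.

≈ 40.9 %

Equal sea-level rise means equal mass of meltwater, i.e. equal mass of ice lost.
Ice mass of Brenor: 6.756×10^15 kg; ice mass of Maror: 1.650×10^16 kg.
Fraction required = 6.756×10^15 / 1.650×10^16 = 0.409 → 40.9 %.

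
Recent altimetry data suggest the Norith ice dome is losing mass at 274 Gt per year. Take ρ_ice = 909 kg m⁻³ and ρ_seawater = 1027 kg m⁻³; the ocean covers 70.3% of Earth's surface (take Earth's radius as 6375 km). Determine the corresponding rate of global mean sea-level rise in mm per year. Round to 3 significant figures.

≈ 0.743 mm/yr

ρ_w = 1027 kg m⁻³. Annual water volume added = 274 Gt / ρ_w = 2.740×10^14 kg / 1027 kg m⁻³ = 2.668×10^11 m³.
Δh per year = 2.668×10^11 / 3.59×10^14 = 7.43×10^-4 m = 0.743 mm.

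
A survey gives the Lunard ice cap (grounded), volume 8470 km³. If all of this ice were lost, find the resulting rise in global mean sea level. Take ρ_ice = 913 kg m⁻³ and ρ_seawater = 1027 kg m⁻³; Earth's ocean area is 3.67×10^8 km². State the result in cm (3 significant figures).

≈ 2.05 cm

Lunard: 8470 km³ × (913/1027) = 7530 km³ of water.
Spread over 3.67×10^14 m² of ocean, Δh = 7.530×10^12 / 3.67×10^14 = 0.0205 m = 2.05 cm.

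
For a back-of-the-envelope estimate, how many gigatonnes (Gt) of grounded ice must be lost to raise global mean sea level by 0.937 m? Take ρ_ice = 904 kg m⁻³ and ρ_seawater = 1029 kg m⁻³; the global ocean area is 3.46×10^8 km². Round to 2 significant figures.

Required water volume = Δh × A = 0.937 m × 3.46×10^14 m² = 3.242×10^14 m³.
ρ_w = 1029 kg m⁻³, so the mass of water = 3.242×10^14 m³ × 1029 kg m⁻³ = 3.336×10^17 kg = 3.3×10^5 Gt (and the same mass of ice, by conservation).

≈ 3.3×10^5 Gt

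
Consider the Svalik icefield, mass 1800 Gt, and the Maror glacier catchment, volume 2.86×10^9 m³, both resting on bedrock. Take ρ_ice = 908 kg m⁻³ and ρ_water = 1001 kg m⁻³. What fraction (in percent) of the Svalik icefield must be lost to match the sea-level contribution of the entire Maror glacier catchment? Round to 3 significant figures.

Equal sea-level rise means equal mass of meltwater, i.e. equal mass of ice lost.
Ice mass of Maror: 2.597×10^12 kg; ice mass of Svalik: 1.800×10^15 kg.
Fraction required = 2.597×10^12 / 1.800×10^15 = 1.44×10^-3 → 0.144 %.

≈ 0.144 %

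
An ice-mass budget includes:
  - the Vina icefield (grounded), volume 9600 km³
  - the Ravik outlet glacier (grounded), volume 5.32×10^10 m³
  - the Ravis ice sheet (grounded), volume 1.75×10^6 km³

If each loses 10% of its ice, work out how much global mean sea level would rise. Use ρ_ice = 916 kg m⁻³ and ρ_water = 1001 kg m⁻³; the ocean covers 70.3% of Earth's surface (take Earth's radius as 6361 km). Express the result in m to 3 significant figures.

Vina: 0.1 × 9600 km³ × (916/1001) = 878.5 km³ of water.
Ravik: 0.1 × 5.32×10^10 m³ × (916/1001) = 4.868×10^9 m³ of water.
Ravis: 0.1 × 1.75×10^6 km³ × (916/1001) = 1.601×10^5 km³ of water.
Total added water ≈ 1.610×10^14 m³ over 3.57×10^14 m² → Δh = 0.450 m.

≈ 0.450 m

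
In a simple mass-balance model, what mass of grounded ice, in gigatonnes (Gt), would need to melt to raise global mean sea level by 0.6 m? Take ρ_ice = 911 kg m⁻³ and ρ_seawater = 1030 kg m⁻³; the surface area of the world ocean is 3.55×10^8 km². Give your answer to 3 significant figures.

Required water volume = Δh × A = 0.6 m × 3.55×10^14 m² = 2.130×10^14 m³.
ρ_w = 1030 kg m⁻³, so the mass of water = 2.130×10^14 m³ × 1030 kg m⁻³ = 2.194×10^17 kg = 2.19×10^5 Gt (and the same mass of ice, by conservation).

≈ 2.19×10^5 Gt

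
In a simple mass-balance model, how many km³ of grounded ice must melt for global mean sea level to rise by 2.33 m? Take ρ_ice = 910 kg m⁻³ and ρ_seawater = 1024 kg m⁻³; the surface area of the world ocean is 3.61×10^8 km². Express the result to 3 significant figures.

Required water volume = Δh × A = 2.33 m × 3.61×10^14 m² = 8.411×10^14 m³ = 8.411×10^5 km³.
Ice volume = water volume × ρ_w/ρ_ice = 8.411×10^5 × 1024/910 = 9.47×10^5 km³.

≈ 9.47×10^5 km³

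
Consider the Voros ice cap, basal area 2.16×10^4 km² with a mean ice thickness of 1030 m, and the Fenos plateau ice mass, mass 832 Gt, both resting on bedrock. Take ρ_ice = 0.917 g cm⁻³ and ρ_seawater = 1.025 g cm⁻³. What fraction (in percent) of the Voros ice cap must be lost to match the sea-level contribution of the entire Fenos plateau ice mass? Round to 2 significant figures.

Equal sea-level rise means equal mass of meltwater, i.e. equal mass of ice lost.
Ice mass of Fenos: 8.320×10^14 kg; ice mass of Voros: 2.040×10^16 kg.
Fraction required = 8.320×10^14 / 2.040×10^16 = 0.0408 → 4.1 %.

≈ 4.1 %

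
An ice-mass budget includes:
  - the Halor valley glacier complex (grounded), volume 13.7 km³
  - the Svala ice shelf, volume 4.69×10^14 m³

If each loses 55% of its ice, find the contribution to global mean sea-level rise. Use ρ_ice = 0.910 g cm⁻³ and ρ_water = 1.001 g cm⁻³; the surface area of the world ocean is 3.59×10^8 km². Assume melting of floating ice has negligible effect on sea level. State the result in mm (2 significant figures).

Halor: 0.55 × 13.7 km³ × (910/1001) = 6.850 km³ of water.
The Svala ice shelf is floating and already displaces its own weight of water, so its melt adds essentially nothing to sea level.
Total added water ≈ 6.850×10^9 m³ over 3.59×10^14 m² → Δh = 1.91×10^-5 m = 0.019 mm.

≈ 0.019 mm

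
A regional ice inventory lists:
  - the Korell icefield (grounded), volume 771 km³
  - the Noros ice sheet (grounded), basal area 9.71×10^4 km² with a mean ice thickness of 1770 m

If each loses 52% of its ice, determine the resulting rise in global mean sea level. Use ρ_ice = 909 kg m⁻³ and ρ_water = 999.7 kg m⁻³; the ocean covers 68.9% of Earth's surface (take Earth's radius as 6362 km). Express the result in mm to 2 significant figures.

≈ 230 mm

Korell: 0.52 × 771 km³ × (909/999.7) = 364.5 km³ of water.
Noros: ice volume = 9.71×10^4 km² × 1770 m = 1.719×10^5 km³; 0.52 × 1.719×10^5 × (909/999.7) = 8.126×10^4 km³ of water.
Total added water ≈ 8.163×10^13 m³ over 3.50×10^14 m² → Δh = 0.233 m = 230 mm.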